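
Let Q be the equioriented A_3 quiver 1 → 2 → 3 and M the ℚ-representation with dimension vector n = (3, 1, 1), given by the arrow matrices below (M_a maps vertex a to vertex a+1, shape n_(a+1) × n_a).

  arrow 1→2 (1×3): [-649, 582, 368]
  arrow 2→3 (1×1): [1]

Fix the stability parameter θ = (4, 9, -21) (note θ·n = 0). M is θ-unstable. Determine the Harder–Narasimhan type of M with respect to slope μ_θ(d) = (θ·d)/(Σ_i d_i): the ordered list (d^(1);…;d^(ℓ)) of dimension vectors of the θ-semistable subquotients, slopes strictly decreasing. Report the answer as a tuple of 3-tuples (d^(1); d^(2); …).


Interval decomposition of M: I[1,1]^2, I[1,3].
HN type (ℓ=2): μ^(1)=4; μ^(2)=-8/3

((2, 0, 0); (1, 1, 1))


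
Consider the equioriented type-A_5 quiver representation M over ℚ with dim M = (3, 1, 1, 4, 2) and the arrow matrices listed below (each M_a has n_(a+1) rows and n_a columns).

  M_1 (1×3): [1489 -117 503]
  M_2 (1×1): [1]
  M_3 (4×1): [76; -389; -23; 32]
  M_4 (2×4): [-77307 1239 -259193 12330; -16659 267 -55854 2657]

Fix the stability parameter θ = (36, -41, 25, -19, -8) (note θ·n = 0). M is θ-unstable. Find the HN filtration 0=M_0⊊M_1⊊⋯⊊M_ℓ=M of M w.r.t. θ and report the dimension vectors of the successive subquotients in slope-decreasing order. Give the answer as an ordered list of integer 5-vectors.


Interval decomposition of M: I[1,1]^2, I[1,5], I[4,4]^2, I[4,5].
HN type (ℓ=5): μ^(1)=36; μ^(2)=-2/3; μ^(3)=-5/2; μ^(4)=-8; μ^(5)=-19

((2, 0, 0, 0, 0); (0, 0, 1, 1, 1); (1, 1, 0, 0, 0); (0, 0, 0, 0, 1); (0, 0, 0, 3, 0))


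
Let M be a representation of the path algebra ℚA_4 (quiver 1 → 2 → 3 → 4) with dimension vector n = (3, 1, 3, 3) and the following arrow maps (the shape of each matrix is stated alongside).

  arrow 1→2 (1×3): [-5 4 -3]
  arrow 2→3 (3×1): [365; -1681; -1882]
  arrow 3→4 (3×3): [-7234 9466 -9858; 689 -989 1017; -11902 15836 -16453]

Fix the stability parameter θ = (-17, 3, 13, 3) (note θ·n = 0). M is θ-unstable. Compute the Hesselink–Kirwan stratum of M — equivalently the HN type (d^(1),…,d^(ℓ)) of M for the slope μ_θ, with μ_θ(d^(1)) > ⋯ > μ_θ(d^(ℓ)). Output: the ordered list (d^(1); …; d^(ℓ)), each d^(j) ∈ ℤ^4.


Via rank(M_{q-1}∘⋯∘M_p): M ≅ I[1,1]^2, I[1,3], I[3,4]^2, I[4,4].
μ_θ-semistable layers: μ^(1)=13; μ^(2)=8; μ^(3)=3; μ^(4)=-17

((0, 0, 1, 0); (0, 0, 2, 2); (0, 1, 0, 1); (3, 0, 0, 0))


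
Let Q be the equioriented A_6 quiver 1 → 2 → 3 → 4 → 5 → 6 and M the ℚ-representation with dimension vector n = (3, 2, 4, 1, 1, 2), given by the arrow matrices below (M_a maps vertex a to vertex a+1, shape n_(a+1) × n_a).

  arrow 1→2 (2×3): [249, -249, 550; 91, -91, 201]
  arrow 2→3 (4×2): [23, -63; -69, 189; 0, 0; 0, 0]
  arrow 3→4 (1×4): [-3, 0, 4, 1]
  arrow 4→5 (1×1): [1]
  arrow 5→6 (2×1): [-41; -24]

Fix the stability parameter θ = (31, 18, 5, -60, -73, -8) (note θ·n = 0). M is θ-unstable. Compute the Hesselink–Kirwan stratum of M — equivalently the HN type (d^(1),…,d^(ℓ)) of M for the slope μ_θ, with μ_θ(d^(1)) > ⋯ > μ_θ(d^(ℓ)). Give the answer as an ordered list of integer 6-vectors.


Via rank(M_{q-1}∘⋯∘M_p): M ≅ I[1,1], I[1,2], I[1,6], I[3,3]^3, I[6,6].
μ_θ-semistable layers: μ^(1)=31; μ^(2)=49/2; μ^(3)=5; μ^(4)=-8; μ^(5)=-79/5

((1, 0, 0, 0, 0, 0); (1, 1, 0, 0, 0, 0); (0, 0, 3, 0, 0, 0); (0, 0, 0, 0, 0, 2); (1, 1, 1, 1, 1, 0))


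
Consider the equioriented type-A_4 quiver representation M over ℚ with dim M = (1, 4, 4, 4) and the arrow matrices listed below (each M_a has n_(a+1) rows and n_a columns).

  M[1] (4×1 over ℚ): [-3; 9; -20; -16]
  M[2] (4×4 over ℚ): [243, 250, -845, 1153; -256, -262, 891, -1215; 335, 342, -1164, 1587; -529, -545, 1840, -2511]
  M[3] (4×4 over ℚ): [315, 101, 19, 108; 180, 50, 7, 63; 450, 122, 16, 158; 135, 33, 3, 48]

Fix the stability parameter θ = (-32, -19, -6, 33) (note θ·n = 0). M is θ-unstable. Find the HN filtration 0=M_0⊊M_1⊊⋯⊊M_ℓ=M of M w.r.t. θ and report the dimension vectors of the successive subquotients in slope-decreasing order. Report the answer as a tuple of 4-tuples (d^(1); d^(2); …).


Interval decomposition of M: I[1,4], I[2,3]^2, I[2,4], I[4,4]^2.
HN type (ℓ=4): μ^(1)=33; μ^(2)=-6; μ^(3)=-19; μ^(4)=-32

((0, 0, 0, 4); (0, 0, 4, 0); (0, 4, 0, 0); (1, 0, 0, 0))


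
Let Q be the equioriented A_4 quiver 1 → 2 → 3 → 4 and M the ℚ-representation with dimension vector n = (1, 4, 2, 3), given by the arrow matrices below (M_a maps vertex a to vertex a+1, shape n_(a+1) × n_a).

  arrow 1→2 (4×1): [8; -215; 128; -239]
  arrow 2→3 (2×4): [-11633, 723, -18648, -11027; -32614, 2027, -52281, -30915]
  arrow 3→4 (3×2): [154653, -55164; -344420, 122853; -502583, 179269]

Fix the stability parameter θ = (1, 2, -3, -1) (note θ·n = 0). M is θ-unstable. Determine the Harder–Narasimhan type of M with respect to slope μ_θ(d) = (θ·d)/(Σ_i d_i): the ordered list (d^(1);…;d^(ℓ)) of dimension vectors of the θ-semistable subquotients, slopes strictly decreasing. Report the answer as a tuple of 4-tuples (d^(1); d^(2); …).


Via rank(M_{q-1}∘⋯∘M_p): M ≅ I[1,2], I[2,2], I[2,4]^2, I[4,4].
μ_θ-semistable layers: μ^(1)=2; μ^(2)=1; μ^(3)=-2/3; μ^(4)=-1

((0, 2, 0, 0); (1, 0, 0, 0); (0, 2, 2, 2); (0, 0, 0, 1))


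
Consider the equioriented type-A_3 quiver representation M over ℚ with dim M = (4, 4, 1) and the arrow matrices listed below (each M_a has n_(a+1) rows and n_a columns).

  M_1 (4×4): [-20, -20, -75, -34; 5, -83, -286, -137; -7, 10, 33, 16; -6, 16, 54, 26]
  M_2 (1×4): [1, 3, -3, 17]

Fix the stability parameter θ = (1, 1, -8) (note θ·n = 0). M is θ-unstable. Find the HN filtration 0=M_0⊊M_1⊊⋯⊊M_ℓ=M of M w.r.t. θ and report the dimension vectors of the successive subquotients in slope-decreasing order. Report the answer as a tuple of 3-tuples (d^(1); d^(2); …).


Interval decomposition of M: I[1,2]^3, I[1,3].
HN type (ℓ=2): μ^(1)=1; μ^(2)=-2

((3, 3, 0); (1, 1, 1))


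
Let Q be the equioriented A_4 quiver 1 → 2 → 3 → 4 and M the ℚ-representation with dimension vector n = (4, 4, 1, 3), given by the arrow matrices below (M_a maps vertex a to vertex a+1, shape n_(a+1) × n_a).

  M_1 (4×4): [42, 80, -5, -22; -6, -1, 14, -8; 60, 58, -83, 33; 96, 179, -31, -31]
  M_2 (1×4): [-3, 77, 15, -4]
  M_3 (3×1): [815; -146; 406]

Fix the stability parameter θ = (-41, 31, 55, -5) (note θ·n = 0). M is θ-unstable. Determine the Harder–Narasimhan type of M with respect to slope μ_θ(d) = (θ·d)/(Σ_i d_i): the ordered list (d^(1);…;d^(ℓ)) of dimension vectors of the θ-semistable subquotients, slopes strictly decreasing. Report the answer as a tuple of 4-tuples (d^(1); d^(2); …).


Via rank(M_{q-1}∘⋯∘M_p): M ≅ I[1,2]^3, I[1,4], I[4,4]^2.
μ_θ-semistable layers: μ^(1)=31; μ^(2)=27; μ^(3)=-5; μ^(4)=-41

((0, 3, 0, 0); (0, 1, 1, 1); (0, 0, 0, 2); (4, 0, 0, 0))


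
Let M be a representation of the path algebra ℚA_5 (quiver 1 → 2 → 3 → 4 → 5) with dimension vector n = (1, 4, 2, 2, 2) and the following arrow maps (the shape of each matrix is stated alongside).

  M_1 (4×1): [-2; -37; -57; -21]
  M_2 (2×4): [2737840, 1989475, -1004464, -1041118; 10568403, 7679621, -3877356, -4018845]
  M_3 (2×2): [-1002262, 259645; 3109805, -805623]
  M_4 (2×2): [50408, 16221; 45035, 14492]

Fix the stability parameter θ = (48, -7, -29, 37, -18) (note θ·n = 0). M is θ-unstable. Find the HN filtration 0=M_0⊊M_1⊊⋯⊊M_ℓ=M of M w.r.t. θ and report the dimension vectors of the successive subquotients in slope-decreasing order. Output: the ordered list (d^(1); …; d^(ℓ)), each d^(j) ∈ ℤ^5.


Barcode: M ≅ I[1,5], I[2,2]^2, I[2,5]. HN layers by μ_θ (4 steps, strictly decreasing):
  μ^(1)=19/2; μ^(2)=4; μ^(3)=-7; μ^(4)=-18

((0, 0, 0, 2, 2); (1, 1, 1, 0, 0); (0, 2, 0, 0, 0); (0, 1, 1, 0, 0))


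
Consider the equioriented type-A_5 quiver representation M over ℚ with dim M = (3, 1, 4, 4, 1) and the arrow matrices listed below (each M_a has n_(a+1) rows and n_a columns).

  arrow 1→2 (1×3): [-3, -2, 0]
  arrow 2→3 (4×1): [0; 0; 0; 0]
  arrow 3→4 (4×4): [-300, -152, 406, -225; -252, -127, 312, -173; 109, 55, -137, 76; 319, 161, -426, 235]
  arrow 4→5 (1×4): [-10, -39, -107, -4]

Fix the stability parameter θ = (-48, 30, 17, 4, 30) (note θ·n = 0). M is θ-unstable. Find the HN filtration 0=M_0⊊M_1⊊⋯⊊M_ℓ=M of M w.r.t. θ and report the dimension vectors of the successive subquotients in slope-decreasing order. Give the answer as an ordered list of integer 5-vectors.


Interval decomposition of M: I[1,1]^2, I[1,2], I[3,4]^3, I[3,5].
HN type (ℓ=3): μ^(1)=30; μ^(2)=21/2; μ^(3)=-48

((0, 1, 0, 0, 1); (0, 0, 4, 4, 0); (3, 0, 0, 0, 0))


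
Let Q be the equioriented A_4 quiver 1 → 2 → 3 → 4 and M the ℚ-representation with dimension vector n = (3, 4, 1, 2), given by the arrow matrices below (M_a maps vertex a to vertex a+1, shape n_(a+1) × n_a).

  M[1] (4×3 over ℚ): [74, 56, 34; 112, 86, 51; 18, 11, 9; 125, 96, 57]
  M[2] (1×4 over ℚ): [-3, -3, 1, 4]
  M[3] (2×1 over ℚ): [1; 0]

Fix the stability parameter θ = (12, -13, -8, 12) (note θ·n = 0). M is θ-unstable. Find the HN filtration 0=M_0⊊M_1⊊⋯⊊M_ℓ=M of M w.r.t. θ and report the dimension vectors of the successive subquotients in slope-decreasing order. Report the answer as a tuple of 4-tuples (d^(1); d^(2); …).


Interval decomposition of M: I[1,2]^2, I[1,4], I[2,2], I[4,4].
HN type (ℓ=4): μ^(1)=12; μ^(2)=-1/2; μ^(3)=-3; μ^(4)=-13

((0, 0, 0, 2); (2, 2, 0, 0); (1, 1, 1, 0); (0, 1, 0, 0))


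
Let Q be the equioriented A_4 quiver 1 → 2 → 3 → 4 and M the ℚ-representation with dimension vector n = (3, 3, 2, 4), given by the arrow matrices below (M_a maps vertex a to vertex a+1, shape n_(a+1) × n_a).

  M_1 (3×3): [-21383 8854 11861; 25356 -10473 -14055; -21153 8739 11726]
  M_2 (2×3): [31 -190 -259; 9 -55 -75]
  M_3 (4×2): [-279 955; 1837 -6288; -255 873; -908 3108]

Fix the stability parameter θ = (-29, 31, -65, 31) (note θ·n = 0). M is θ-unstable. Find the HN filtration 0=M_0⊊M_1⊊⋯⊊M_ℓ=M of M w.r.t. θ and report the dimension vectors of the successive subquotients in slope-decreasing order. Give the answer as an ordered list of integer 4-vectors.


Interval decomposition of M: I[1,1], I[1,2], I[1,4], I[2,4], I[4,4]^2.
HN type (ℓ=3): μ^(1)=31; μ^(2)=-17; μ^(3)=-29

((0, 1, 0, 4); (0, 2, 2, 0); (3, 0, 0, 0))


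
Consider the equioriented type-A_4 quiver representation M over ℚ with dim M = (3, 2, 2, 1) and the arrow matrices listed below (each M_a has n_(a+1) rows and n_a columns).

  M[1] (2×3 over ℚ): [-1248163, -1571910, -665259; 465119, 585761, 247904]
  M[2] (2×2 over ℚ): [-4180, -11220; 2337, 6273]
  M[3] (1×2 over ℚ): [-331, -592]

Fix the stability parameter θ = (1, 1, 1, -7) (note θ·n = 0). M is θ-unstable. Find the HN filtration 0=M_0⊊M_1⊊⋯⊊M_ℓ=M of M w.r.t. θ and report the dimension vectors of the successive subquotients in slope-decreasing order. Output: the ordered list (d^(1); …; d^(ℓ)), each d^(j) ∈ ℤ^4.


Barcode: M ≅ I[1,1], I[1,2], I[1,4], I[3,3]. HN layers by μ_θ (2 steps, strictly decreasing):
  μ^(1)=1; μ^(2)=-1

((2, 1, 1, 0); (1, 1, 1, 1))


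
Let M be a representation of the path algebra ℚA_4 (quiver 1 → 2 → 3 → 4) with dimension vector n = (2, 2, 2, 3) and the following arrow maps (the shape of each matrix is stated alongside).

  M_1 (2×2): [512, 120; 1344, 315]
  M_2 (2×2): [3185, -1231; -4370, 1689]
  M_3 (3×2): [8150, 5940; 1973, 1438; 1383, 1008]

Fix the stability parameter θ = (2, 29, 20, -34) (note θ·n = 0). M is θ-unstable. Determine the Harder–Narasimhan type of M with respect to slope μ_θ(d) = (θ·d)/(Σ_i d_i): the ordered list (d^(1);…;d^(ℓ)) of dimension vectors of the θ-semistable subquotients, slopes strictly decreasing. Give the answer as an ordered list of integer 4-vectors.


Barcode: M ≅ I[1,1], I[1,4], I[2,4], I[4,4]. HN layers by μ_θ (3 steps, strictly decreasing):
  μ^(1)=5; μ^(2)=2; μ^(3)=-34

((0, 2, 2, 2); (2, 0, 0, 0); (0, 0, 0, 1))


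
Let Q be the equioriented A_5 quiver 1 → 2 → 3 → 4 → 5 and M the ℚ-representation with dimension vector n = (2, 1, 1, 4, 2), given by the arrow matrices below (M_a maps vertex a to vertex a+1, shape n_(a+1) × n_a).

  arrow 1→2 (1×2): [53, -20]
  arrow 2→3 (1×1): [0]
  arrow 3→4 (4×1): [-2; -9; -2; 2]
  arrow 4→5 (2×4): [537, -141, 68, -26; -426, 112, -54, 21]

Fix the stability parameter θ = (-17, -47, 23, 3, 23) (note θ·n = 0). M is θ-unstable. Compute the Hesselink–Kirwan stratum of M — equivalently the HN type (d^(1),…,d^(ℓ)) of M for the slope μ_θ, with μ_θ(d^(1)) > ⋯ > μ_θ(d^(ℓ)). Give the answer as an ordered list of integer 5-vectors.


Barcode: M ≅ I[1,1], I[1,2], I[3,5], I[4,4]^2, I[4,5]. HN layers by μ_θ (5 steps, strictly decreasing):
  μ^(1)=23; μ^(2)=13; μ^(3)=3; μ^(4)=-17; μ^(5)=-32

((0, 0, 0, 0, 2); (0, 0, 1, 1, 0); (0, 0, 0, 3, 0); (1, 0, 0, 0, 0); (1, 1, 0, 0, 0))


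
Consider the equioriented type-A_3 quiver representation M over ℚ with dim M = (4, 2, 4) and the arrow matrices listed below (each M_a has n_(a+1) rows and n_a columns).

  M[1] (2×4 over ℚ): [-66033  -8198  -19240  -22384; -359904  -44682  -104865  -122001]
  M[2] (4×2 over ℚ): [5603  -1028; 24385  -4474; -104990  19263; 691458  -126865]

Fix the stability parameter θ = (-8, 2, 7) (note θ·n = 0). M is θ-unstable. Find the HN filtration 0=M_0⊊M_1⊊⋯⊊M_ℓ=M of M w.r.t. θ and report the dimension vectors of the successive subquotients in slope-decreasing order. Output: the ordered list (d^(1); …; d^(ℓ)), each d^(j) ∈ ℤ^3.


Interval decomposition of M: I[1,1]^2, I[1,3]^2, I[3,3]^2.
HN type (ℓ=3): μ^(1)=7; μ^(2)=2; μ^(3)=-8

((0, 0, 4); (0, 2, 0); (4, 0, 0))


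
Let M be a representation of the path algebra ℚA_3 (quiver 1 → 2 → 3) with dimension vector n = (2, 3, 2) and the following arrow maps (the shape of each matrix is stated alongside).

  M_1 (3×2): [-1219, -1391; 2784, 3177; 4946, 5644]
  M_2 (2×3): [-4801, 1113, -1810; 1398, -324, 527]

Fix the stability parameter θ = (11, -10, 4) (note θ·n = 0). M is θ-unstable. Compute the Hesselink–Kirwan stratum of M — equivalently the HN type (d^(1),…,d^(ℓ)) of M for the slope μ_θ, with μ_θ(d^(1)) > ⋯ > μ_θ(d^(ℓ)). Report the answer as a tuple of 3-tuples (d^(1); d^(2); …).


Interval decomposition of M: I[1,3]^2, I[2,2].
HN type (ℓ=3): μ^(1)=4; μ^(2)=1/2; μ^(3)=-10

((0, 0, 2); (2, 2, 0); (0, 1, 0))


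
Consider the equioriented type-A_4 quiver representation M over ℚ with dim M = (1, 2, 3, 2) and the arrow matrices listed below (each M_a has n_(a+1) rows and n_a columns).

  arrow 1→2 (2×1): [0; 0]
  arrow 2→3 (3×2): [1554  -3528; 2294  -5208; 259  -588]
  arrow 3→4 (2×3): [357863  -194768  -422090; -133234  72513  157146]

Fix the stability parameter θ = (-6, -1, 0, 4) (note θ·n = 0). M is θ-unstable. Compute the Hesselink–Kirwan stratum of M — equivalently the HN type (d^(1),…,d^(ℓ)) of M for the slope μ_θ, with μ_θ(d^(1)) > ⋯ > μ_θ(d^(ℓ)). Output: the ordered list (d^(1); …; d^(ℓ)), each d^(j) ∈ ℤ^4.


Interval decomposition of M: I[1,1], I[2,2], I[2,3], I[3,4]^2.
HN type (ℓ=4): μ^(1)=4; μ^(2)=0; μ^(3)=-1; μ^(4)=-6

((0, 0, 0, 2); (0, 0, 3, 0); (0, 2, 0, 0); (1, 0, 0, 0))


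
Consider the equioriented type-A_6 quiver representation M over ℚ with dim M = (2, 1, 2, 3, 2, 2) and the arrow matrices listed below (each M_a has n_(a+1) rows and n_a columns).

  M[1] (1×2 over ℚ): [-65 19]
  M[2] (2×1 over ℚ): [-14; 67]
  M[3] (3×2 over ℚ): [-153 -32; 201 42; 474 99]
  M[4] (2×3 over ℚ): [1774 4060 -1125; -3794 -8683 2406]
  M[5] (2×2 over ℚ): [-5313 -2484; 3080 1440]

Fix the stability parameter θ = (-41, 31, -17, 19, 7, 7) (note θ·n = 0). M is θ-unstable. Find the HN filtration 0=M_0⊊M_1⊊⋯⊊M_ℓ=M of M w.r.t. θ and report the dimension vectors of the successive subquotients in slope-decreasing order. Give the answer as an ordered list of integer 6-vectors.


Barcode: M ≅ I[1,1], I[1,6], I[3,5], I[4,4], I[6,6]. HN layers by μ_θ (6 steps, strictly decreasing):
  μ^(1)=19; μ^(2)=13; μ^(3)=11; μ^(4)=7; μ^(5)=-17; μ^(6)=-41

((0, 0, 0, 1, 0, 0); (0, 0, 0, 1, 1, 0); (0, 0, 0, 1, 1, 1); (0, 1, 1, 0, 0, 1); (0, 0, 1, 0, 0, 0); (2, 0, 0, 0, 0, 0))


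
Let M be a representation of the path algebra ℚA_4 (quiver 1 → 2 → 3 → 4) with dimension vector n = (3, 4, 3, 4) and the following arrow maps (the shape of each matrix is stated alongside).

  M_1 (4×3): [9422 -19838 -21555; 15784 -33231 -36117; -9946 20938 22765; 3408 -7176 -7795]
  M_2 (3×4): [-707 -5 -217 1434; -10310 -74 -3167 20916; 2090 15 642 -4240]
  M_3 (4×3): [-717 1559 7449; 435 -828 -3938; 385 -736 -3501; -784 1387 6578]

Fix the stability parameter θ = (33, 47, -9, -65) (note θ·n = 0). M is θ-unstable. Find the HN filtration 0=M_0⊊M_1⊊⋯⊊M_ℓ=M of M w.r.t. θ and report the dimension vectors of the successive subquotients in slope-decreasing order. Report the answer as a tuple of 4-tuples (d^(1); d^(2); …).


Barcode: M ≅ I[1,4]^3, I[2,2], I[4,4]. HN layers by μ_θ (3 steps, strictly decreasing):
  μ^(1)=47; μ^(2)=3/2; μ^(3)=-65

((0, 1, 0, 0); (3, 3, 3, 3); (0, 0, 0, 1))


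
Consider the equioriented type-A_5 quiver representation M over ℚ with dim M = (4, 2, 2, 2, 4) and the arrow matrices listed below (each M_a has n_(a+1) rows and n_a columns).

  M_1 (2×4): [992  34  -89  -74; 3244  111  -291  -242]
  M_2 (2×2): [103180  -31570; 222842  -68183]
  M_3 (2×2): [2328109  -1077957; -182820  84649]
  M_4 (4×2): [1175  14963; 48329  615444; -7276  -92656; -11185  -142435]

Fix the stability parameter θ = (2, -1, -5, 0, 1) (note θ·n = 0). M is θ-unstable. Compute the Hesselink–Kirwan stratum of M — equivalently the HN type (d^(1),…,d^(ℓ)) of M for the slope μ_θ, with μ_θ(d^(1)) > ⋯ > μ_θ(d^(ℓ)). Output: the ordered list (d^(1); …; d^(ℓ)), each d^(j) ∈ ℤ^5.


Barcode: M ≅ I[1,1]^2, I[1,2], I[1,5], I[3,5], I[5,5]^2. HN layers by μ_θ (6 steps, strictly decreasing):
  μ^(1)=2; μ^(2)=1; μ^(3)=1/2; μ^(4)=0; μ^(5)=-4/3; μ^(6)=-5

((2, 0, 0, 0, 0); (0, 0, 0, 0, 4); (1, 1, 0, 0, 0); (0, 0, 0, 2, 0); (1, 1, 1, 0, 0); (0, 0, 1, 0, 0))


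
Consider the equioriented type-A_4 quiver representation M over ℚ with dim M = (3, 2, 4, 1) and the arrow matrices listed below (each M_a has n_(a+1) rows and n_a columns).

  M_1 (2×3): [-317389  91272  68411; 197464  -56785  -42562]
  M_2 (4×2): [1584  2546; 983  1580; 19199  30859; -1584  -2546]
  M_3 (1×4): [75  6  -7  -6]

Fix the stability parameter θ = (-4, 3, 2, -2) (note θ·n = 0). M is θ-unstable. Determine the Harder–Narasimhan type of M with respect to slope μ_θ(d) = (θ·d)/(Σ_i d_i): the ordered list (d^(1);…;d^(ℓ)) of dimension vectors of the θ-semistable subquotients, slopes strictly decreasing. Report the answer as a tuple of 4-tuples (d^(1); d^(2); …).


Interval decomposition of M: I[1,1], I[1,3], I[1,4], I[3,3]^2.
HN type (ℓ=4): μ^(1)=5/2; μ^(2)=2; μ^(3)=1; μ^(4)=-4

((0, 1, 1, 0); (0, 0, 2, 0); (0, 1, 1, 1); (3, 0, 0, 0))


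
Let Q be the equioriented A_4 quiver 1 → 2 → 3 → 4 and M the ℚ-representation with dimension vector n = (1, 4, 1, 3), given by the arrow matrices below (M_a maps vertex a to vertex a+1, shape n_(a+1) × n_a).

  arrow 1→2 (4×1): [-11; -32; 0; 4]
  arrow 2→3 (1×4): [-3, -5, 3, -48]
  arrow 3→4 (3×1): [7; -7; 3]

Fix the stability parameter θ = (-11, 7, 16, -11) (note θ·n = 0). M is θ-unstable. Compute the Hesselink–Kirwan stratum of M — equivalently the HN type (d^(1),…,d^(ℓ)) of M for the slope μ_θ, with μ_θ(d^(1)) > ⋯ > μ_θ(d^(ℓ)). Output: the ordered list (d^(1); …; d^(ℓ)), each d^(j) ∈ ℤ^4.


Barcode: M ≅ I[1,4], I[2,2]^3, I[4,4]^2. HN layers by μ_θ (3 steps, strictly decreasing):
  μ^(1)=7; μ^(2)=4; μ^(3)=-11

((0, 3, 0, 0); (0, 1, 1, 1); (1, 0, 0, 2))


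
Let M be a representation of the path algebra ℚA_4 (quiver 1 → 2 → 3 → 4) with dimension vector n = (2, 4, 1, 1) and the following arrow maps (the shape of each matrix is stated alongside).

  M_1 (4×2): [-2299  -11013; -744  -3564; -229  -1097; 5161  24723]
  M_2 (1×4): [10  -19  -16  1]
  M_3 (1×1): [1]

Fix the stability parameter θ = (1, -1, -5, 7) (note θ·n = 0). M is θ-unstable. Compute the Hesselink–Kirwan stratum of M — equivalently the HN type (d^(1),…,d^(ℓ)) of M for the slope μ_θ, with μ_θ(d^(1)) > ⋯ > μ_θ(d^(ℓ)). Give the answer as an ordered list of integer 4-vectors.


Barcode: M ≅ I[1,2], I[1,4], I[2,2]^2. HN layers by μ_θ (4 steps, strictly decreasing):
  μ^(1)=7; μ^(2)=0; μ^(3)=-1; μ^(4)=-5/3

((0, 0, 0, 1); (1, 1, 0, 0); (0, 2, 0, 0); (1, 1, 1, 0))


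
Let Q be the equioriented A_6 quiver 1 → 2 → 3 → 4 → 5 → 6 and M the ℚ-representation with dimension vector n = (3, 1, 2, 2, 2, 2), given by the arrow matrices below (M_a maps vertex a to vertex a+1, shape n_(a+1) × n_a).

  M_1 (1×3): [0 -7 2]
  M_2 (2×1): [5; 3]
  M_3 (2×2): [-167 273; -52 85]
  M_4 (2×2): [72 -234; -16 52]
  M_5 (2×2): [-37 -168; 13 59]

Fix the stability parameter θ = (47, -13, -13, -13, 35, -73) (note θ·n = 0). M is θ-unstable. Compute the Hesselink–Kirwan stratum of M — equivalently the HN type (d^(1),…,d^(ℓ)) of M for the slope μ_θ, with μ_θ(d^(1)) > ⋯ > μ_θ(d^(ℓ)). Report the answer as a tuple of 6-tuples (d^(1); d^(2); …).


Via rank(M_{q-1}∘⋯∘M_p): M ≅ I[1,1]^2, I[1,6], I[3,4], I[5,6].
μ_θ-semistable layers: μ^(1)=47; μ^(2)=-5; μ^(3)=-13; μ^(4)=-19

((2, 0, 0, 0, 0, 0); (1, 1, 1, 1, 1, 1); (0, 0, 1, 1, 0, 0); (0, 0, 0, 0, 1, 1))


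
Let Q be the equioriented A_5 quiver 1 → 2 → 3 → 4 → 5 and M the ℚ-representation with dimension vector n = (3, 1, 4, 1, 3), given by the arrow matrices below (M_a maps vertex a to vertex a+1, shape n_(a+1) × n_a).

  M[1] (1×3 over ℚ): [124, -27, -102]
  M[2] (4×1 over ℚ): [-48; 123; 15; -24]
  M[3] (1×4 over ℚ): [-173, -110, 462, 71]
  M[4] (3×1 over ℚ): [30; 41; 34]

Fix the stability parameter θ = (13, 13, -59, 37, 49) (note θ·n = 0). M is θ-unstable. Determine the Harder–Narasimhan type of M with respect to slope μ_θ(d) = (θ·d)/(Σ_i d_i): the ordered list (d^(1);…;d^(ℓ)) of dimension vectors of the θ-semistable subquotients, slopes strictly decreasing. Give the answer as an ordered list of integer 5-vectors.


Interval decomposition of M: I[1,1]^2, I[1,3], I[3,3]^2, I[3,5], I[5,5]^2.
HN type (ℓ=5): μ^(1)=49; μ^(2)=37; μ^(3)=13; μ^(4)=-11; μ^(5)=-59

((0, 0, 0, 0, 3); (0, 0, 0, 1, 0); (2, 0, 0, 0, 0); (1, 1, 1, 0, 0); (0, 0, 3, 0, 0))


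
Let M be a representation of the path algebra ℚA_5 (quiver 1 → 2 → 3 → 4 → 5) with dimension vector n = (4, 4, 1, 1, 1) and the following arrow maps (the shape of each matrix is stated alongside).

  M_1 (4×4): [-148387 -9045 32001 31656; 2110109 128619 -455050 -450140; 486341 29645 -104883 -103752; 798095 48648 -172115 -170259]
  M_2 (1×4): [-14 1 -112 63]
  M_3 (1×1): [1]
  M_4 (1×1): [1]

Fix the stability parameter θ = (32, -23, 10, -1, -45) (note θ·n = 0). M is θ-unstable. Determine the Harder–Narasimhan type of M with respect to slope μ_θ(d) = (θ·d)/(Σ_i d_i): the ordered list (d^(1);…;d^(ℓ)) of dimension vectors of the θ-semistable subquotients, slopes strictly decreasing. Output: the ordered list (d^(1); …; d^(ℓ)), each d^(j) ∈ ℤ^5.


Via rank(M_{q-1}∘⋯∘M_p): M ≅ I[1,2]^3, I[1,5].
μ_θ-semistable layers: μ^(1)=9/2; μ^(2)=-27/5

((3, 3, 0, 0, 0); (1, 1, 1, 1, 1))


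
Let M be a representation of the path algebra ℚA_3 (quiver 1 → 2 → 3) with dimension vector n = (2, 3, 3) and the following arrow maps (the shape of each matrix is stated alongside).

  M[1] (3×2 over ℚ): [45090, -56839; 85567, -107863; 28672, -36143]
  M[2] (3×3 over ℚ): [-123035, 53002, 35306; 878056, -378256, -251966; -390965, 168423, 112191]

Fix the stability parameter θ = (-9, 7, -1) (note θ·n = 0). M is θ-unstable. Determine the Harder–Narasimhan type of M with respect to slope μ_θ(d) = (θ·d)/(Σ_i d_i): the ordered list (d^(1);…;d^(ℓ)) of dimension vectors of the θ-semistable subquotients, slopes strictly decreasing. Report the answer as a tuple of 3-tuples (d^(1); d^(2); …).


Interval decomposition of M: I[1,3]^2, I[2,3].
HN type (ℓ=2): μ^(1)=3; μ^(2)=-9

((0, 3, 3); (2, 0, 0))


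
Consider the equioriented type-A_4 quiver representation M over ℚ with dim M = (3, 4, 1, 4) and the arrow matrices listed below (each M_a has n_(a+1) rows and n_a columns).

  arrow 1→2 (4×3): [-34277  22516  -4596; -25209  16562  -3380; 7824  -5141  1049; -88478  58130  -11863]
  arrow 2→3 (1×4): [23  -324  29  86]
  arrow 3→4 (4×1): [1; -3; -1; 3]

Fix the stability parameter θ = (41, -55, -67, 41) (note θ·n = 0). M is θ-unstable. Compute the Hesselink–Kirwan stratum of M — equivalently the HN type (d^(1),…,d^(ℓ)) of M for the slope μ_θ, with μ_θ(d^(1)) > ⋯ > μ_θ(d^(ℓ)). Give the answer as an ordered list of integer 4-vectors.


Via rank(M_{q-1}∘⋯∘M_p): M ≅ I[1,2]^2, I[1,4], I[2,2], I[4,4]^3.
μ_θ-semistable layers: μ^(1)=41; μ^(2)=-7; μ^(3)=-27; μ^(4)=-55

((0, 0, 0, 4); (2, 2, 0, 0); (1, 1, 1, 0); (0, 1, 0, 0))


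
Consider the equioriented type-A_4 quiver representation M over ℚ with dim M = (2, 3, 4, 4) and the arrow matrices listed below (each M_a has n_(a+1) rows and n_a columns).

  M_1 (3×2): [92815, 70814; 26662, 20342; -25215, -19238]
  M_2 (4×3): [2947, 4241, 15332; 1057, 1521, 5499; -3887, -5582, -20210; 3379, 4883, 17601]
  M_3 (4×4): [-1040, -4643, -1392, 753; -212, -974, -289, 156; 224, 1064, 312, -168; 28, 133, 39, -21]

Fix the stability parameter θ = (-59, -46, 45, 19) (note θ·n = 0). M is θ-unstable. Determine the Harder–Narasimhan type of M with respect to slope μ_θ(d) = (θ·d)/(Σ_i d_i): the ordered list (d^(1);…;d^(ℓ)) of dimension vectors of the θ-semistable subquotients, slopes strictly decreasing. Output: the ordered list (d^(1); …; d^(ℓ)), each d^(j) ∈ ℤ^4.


Interval decomposition of M: I[1,3], I[1,4], I[2,3], I[3,4], I[4,4]^2.
HN type (ℓ=5): μ^(1)=45; μ^(2)=32; μ^(3)=19; μ^(4)=-46; μ^(5)=-59

((0, 0, 2, 0); (0, 0, 2, 2); (0, 0, 0, 2); (0, 3, 0, 0); (2, 0, 0, 0))


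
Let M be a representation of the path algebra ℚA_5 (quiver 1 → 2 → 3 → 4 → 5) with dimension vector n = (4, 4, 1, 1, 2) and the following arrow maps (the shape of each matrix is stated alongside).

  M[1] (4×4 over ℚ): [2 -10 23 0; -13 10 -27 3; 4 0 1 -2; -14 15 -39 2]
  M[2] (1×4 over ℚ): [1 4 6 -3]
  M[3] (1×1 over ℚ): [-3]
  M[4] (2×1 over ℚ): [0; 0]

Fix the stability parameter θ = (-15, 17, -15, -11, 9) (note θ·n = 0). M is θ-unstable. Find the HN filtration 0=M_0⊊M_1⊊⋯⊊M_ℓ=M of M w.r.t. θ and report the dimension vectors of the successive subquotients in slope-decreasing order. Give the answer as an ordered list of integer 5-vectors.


Via rank(M_{q-1}∘⋯∘M_p): M ≅ I[1,1], I[1,2]^2, I[1,4], I[2,2], I[5,5]^2.
μ_θ-semistable layers: μ^(1)=17; μ^(2)=9; μ^(3)=-3; μ^(4)=-15

((0, 3, 0, 0, 0); (0, 0, 0, 0, 2); (0, 1, 1, 1, 0); (4, 0, 0, 0, 0))


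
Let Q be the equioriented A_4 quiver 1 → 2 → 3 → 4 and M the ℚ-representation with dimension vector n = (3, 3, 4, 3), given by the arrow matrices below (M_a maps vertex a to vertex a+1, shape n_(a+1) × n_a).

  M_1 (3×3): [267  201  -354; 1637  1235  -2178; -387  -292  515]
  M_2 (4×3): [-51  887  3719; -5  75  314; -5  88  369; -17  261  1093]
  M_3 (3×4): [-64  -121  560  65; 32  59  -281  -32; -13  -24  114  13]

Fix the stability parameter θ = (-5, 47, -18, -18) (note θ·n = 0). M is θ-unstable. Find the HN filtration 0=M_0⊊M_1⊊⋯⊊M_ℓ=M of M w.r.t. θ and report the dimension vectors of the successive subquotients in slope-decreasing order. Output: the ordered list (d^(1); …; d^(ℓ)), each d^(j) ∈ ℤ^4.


Interval decomposition of M: I[1,1], I[1,4]^2, I[2,4], I[3,3].
HN type (ℓ=3): μ^(1)=11/3; μ^(2)=-5; μ^(3)=-18

((0, 3, 3, 3); (3, 0, 0, 0); (0, 0, 1, 0))


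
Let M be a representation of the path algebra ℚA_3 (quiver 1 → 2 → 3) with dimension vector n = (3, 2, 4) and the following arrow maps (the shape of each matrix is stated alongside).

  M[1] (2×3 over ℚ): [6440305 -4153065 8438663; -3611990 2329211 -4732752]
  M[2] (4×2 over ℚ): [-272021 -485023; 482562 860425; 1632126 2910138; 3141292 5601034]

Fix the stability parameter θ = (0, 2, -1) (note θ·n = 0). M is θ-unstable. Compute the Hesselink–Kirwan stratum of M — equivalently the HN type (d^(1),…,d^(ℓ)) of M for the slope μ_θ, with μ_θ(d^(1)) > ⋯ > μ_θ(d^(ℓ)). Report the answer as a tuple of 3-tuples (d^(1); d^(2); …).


Via rank(M_{q-1}∘⋯∘M_p): M ≅ I[1,1], I[1,3]^2, I[3,3]^2.
μ_θ-semistable layers: μ^(1)=1/2; μ^(2)=0; μ^(3)=-1

((0, 2, 2); (3, 0, 0); (0, 0, 2))


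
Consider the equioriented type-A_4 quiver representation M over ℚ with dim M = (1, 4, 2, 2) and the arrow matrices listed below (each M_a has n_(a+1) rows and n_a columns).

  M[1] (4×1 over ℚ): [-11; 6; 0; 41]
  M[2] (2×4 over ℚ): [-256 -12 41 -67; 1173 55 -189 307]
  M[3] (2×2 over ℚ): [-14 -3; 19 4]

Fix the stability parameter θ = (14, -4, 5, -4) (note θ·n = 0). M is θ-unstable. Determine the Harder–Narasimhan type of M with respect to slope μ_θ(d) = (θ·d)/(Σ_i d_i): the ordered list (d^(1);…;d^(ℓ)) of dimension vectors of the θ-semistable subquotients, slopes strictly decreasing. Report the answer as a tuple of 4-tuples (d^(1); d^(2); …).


Barcode: M ≅ I[1,4], I[2,2]^2, I[2,4]. HN layers by μ_θ (3 steps, strictly decreasing):
  μ^(1)=11/4; μ^(2)=1/2; μ^(3)=-4

((1, 1, 1, 1); (0, 0, 1, 1); (0, 3, 0, 0))


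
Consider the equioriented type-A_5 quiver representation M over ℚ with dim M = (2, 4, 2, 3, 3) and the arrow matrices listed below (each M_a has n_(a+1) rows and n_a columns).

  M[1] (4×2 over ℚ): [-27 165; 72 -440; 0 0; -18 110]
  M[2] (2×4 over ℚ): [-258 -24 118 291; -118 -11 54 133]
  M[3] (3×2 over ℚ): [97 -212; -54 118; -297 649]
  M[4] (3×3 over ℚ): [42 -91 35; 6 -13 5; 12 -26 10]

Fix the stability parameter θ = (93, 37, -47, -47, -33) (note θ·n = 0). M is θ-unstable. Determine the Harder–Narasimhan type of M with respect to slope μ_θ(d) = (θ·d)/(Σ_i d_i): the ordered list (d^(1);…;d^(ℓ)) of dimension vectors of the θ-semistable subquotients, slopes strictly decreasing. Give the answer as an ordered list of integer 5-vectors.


Interval decomposition of M: I[1,1], I[1,2], I[2,2], I[2,4], I[2,5], I[4,4], I[5,5]^2.
HN type (ℓ=7): μ^(1)=93; μ^(2)=65; μ^(3)=37; μ^(4)=-19; μ^(5)=-45/2; μ^(6)=-33; μ^(7)=-47

((1, 0, 0, 0, 0); (1, 1, 0, 0, 0); (0, 1, 0, 0, 0); (0, 1, 1, 1, 0); (0, 1, 1, 1, 1); (0, 0, 0, 0, 2); (0, 0, 0, 1, 0))


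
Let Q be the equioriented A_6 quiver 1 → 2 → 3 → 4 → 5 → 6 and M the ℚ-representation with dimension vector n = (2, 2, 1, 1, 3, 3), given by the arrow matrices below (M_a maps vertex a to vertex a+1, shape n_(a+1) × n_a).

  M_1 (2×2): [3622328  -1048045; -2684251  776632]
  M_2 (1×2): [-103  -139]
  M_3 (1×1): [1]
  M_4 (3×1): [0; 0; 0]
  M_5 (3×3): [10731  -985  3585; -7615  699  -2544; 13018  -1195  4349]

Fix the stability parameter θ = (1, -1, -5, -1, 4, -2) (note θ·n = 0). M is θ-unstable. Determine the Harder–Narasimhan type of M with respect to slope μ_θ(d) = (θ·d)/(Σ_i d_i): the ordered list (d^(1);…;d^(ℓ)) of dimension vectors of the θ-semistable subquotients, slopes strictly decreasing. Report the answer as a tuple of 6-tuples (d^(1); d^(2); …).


Interval decomposition of M: I[1,2], I[1,4], I[5,6]^3.
HN type (ℓ=4): μ^(1)=1; μ^(2)=0; μ^(3)=-1; μ^(4)=-5/3

((0, 0, 0, 0, 3, 3); (1, 1, 0, 0, 0, 0); (0, 0, 0, 1, 0, 0); (1, 1, 1, 0, 0, 0))


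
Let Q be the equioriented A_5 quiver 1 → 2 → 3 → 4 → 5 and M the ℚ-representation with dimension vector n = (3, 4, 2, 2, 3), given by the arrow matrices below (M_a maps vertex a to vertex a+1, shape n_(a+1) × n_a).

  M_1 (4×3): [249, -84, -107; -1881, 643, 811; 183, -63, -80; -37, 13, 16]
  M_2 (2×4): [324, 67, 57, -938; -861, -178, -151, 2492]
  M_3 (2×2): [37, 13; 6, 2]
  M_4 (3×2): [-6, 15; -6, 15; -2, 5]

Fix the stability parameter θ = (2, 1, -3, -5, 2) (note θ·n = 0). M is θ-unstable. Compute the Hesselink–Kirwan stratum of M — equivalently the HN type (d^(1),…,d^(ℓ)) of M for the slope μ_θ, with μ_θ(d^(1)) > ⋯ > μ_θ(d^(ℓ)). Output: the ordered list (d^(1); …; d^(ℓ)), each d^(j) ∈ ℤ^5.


Interval decomposition of M: I[1,2], I[1,4], I[1,5], I[2,2], I[5,5]^2.
HN type (ℓ=4): μ^(1)=2; μ^(2)=3/2; μ^(3)=1; μ^(4)=-5/4

((0, 0, 0, 0, 3); (1, 1, 0, 0, 0); (0, 1, 0, 0, 0); (2, 2, 2, 2, 0))


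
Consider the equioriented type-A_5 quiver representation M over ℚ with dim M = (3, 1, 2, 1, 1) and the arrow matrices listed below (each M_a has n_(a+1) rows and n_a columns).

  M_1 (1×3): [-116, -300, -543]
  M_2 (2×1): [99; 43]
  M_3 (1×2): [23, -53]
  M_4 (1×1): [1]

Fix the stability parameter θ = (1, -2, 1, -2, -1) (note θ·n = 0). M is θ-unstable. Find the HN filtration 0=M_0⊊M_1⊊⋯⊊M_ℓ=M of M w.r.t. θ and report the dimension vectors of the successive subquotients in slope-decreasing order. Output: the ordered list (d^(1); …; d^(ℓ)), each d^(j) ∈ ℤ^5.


Via rank(M_{q-1}∘⋯∘M_p): M ≅ I[1,1]^2, I[1,5], I[3,3].
μ_θ-semistable layers: μ^(1)=1; μ^(2)=-3/5

((2, 0, 1, 0, 0); (1, 1, 1, 1, 1))


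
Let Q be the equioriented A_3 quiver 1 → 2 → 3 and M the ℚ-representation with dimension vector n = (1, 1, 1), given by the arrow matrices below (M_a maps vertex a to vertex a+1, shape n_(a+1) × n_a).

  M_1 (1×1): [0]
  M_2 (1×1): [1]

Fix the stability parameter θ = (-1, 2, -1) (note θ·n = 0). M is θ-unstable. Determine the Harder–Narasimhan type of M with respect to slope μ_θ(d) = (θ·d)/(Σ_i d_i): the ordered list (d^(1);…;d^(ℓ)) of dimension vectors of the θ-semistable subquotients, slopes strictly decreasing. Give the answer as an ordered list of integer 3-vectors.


Interval decomposition of M: I[1,1], I[2,3].
HN type (ℓ=2): μ^(1)=1/2; μ^(2)=-1

((0, 1, 1); (1, 0, 0))


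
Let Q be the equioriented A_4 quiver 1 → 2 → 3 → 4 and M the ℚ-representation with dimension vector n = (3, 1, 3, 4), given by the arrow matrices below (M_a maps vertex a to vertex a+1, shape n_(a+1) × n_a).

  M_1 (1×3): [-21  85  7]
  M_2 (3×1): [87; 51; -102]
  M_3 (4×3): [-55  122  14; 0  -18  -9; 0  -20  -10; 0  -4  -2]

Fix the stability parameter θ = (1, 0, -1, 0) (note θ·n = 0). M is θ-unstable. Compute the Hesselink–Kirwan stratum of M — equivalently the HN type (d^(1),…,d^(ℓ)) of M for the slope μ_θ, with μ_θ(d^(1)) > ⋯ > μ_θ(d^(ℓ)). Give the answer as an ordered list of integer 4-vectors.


Interval decomposition of M: I[1,1]^2, I[1,4], I[3,3], I[3,4], I[4,4]^2.
HN type (ℓ=3): μ^(1)=1; μ^(2)=0; μ^(3)=-1

((2, 0, 0, 0); (1, 1, 1, 4); (0, 0, 2, 0))


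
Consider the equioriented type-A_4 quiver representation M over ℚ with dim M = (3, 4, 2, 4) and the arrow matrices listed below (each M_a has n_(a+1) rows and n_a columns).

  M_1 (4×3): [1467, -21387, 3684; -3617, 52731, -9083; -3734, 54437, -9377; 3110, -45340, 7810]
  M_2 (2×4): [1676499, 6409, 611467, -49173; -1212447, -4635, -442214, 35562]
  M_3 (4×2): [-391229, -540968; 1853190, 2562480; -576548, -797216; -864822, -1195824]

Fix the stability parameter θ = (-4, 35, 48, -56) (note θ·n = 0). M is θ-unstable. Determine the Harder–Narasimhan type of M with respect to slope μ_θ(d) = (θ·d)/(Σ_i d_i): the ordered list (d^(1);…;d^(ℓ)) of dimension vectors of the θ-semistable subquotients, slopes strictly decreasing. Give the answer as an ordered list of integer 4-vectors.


Barcode: M ≅ I[1,2], I[1,3], I[1,4], I[2,2], I[4,4]^3. HN layers by μ_θ (5 steps, strictly decreasing):
  μ^(1)=48; μ^(2)=35; μ^(3)=9; μ^(4)=-4; μ^(5)=-56

((0, 0, 1, 0); (0, 3, 0, 0); (0, 1, 1, 1); (3, 0, 0, 0); (0, 0, 0, 3))


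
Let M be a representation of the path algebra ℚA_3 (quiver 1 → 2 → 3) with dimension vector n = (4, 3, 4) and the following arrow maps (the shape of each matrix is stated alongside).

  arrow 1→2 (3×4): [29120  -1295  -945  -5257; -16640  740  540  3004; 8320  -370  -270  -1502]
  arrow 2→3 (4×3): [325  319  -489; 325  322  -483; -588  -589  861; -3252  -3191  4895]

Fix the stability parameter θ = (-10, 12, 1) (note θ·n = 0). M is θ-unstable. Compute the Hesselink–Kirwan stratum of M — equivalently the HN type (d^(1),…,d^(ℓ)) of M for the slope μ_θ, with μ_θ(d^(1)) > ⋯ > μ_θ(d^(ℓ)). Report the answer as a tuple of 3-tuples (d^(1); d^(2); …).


Interval decomposition of M: I[1,1]^3, I[1,3], I[2,3]^2, I[3,3].
HN type (ℓ=3): μ^(1)=13/2; μ^(2)=1; μ^(3)=-10

((0, 3, 3); (0, 0, 1); (4, 0, 0))


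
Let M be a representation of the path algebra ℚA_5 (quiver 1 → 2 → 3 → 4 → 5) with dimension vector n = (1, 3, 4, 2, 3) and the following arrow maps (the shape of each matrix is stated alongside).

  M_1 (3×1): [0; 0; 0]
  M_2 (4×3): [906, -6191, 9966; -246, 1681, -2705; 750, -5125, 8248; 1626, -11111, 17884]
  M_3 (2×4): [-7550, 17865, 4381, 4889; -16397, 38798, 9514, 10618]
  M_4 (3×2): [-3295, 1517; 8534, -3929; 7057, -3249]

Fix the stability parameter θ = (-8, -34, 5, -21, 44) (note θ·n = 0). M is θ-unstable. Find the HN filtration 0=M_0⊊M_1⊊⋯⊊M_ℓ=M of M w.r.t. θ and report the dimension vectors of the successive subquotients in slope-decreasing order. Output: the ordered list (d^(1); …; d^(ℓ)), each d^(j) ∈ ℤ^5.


Interval decomposition of M: I[1,1], I[2,2], I[2,5]^2, I[3,3]^2, I[5,5].
HN type (ℓ=4): μ^(1)=44; μ^(2)=5; μ^(3)=-8; μ^(4)=-34

((0, 0, 0, 0, 3); (0, 0, 2, 0, 0); (1, 0, 2, 2, 0); (0, 3, 0, 0, 0))


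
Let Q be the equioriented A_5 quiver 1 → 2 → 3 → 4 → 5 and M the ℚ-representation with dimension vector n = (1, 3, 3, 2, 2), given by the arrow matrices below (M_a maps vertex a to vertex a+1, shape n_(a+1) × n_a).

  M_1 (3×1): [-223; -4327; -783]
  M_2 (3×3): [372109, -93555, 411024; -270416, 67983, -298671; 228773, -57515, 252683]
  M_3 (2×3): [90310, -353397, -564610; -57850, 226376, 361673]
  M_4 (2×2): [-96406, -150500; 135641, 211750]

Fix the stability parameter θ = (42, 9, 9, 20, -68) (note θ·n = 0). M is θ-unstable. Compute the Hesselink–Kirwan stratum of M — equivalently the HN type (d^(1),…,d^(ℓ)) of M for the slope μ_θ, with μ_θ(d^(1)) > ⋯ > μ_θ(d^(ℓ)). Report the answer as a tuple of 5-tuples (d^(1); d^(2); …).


Via rank(M_{q-1}∘⋯∘M_p): M ≅ I[1,4], I[2,3], I[2,5], I[5,5].
μ_θ-semistable layers: μ^(1)=20; μ^(2)=9; μ^(3)=-15/2; μ^(4)=-68

((1, 1, 1, 1, 0); (0, 1, 1, 0, 0); (0, 1, 1, 1, 1); (0, 0, 0, 0, 1))


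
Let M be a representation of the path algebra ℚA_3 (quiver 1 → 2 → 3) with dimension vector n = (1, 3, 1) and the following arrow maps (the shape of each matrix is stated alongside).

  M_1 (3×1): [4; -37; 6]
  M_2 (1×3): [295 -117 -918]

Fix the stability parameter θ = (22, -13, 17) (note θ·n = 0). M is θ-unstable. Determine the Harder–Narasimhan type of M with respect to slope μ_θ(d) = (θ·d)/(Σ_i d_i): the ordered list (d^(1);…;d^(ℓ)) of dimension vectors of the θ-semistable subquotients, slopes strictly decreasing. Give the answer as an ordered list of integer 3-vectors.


Interval decomposition of M: I[1,3], I[2,2]^2.
HN type (ℓ=3): μ^(1)=17; μ^(2)=9/2; μ^(3)=-13

((0, 0, 1); (1, 1, 0); (0, 2, 0))


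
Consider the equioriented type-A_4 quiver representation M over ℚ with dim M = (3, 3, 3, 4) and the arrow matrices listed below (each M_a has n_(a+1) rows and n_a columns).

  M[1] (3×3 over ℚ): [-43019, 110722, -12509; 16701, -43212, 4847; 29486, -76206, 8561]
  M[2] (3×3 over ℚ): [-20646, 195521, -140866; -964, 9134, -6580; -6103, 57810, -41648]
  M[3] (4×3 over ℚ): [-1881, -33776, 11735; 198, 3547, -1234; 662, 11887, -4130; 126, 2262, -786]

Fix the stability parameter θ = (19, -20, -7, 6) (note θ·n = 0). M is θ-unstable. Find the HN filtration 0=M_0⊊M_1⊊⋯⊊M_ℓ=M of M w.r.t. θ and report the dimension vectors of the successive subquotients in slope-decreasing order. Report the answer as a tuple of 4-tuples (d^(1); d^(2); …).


Interval decomposition of M: I[1,3], I[1,4]^2, I[4,4]^2.
HN type (ℓ=2): μ^(1)=6; μ^(2)=-8/3

((0, 0, 0, 4); (3, 3, 3, 0))
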